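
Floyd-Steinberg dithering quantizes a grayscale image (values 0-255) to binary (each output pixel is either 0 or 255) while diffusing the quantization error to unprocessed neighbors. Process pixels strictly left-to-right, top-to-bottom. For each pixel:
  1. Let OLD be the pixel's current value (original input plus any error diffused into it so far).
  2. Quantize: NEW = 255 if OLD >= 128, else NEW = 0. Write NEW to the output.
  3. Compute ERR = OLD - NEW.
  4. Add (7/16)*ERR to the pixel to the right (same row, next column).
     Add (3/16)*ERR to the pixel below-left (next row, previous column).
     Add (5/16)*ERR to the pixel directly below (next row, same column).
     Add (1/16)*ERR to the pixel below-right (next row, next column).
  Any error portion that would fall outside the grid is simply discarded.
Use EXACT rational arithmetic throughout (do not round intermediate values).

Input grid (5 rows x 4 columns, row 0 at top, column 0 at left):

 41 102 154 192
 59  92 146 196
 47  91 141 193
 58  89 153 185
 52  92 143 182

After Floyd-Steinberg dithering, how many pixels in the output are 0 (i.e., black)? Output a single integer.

(0,0): OLD=41 → NEW=0, ERR=41
(0,1): OLD=1919/16 → NEW=0, ERR=1919/16
(0,2): OLD=52857/256 → NEW=255, ERR=-12423/256
(0,3): OLD=699471/4096 → NEW=255, ERR=-345009/4096
(1,0): OLD=24141/256 → NEW=0, ERR=24141/256
(1,1): OLD=336283/2048 → NEW=255, ERR=-185957/2048
(1,2): OLD=5427255/65536 → NEW=0, ERR=5427255/65536
(1,3): OLD=212730673/1048576 → NEW=255, ERR=-54656207/1048576
(2,0): OLD=1947865/32768 → NEW=0, ERR=1947865/32768
(2,1): OLD=115399267/1048576 → NEW=0, ERR=115399267/1048576
(2,2): OLD=418548015/2097152 → NEW=255, ERR=-116225745/2097152
(2,3): OLD=5289535251/33554432 → NEW=255, ERR=-3266844909/33554432
(3,0): OLD=1630934729/16777216 → NEW=0, ERR=1630934729/16777216
(3,1): OLD=42747129047/268435456 → NEW=255, ERR=-25703912233/268435456
(3,2): OLD=353956068393/4294967296 → NEW=0, ERR=353956068393/4294967296
(3,3): OLD=12861984607391/68719476736 → NEW=255, ERR=-4661481960289/68719476736
(4,0): OLD=276701341013/4294967296 → NEW=0, ERR=276701341013/4294967296
(4,1): OLD=3841087881983/34359738368 → NEW=0, ERR=3841087881983/34359738368
(4,2): OLD=218757231178655/1099511627776 → NEW=255, ERR=-61618233904225/1099511627776
(4,3): OLD=2488144419439625/17592186044416 → NEW=255, ERR=-1997863021886455/17592186044416
Output grid:
  Row 0: ..##  (2 black, running=2)
  Row 1: .#.#  (2 black, running=4)
  Row 2: ..##  (2 black, running=6)
  Row 3: .#.#  (2 black, running=8)
  Row 4: ..##  (2 black, running=10)

Answer: 10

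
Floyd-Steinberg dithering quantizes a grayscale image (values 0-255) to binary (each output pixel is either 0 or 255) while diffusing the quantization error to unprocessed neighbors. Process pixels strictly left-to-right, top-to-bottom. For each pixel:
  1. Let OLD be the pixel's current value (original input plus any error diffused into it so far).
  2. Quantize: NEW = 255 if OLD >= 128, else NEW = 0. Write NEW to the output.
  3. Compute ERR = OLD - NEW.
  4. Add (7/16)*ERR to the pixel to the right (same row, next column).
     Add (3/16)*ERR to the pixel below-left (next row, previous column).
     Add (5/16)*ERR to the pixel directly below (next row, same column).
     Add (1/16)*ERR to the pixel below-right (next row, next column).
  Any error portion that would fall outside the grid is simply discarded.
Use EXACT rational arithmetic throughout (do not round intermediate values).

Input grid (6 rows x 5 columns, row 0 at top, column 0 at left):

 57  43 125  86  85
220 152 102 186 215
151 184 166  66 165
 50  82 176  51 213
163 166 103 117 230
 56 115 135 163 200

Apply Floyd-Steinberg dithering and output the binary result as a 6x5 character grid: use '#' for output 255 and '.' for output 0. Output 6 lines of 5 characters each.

Answer: ..#..
##.##
#.#.#
..#.#
##.##
..#.#

Derivation:
(0,0): OLD=57 → NEW=0, ERR=57
(0,1): OLD=1087/16 → NEW=0, ERR=1087/16
(0,2): OLD=39609/256 → NEW=255, ERR=-25671/256
(0,3): OLD=172559/4096 → NEW=0, ERR=172559/4096
(0,4): OLD=6778473/65536 → NEW=0, ERR=6778473/65536
(1,0): OLD=64141/256 → NEW=255, ERR=-1139/256
(1,1): OLD=319579/2048 → NEW=255, ERR=-202661/2048
(1,2): OLD=2589687/65536 → NEW=0, ERR=2589687/65536
(1,3): OLD=60182827/262144 → NEW=255, ERR=-6663893/262144
(1,4): OLD=1001741345/4194304 → NEW=255, ERR=-67806175/4194304
(2,0): OLD=4294425/32768 → NEW=255, ERR=-4061415/32768
(2,1): OLD=111129891/1048576 → NEW=0, ERR=111129891/1048576
(2,2): OLD=3586372905/16777216 → NEW=255, ERR=-691817175/16777216
(2,3): OLD=10590859883/268435456 → NEW=0, ERR=10590859883/268435456
(2,4): OLD=754283820589/4294967296 → NEW=255, ERR=-340932839891/4294967296
(3,0): OLD=522424073/16777216 → NEW=0, ERR=522424073/16777216
(3,1): OLD=15202085589/134217728 → NEW=0, ERR=15202085589/134217728
(3,2): OLD=973619900087/4294967296 → NEW=255, ERR=-121596760393/4294967296
(3,3): OLD=287610133119/8589934592 → NEW=0, ERR=287610133119/8589934592
(3,4): OLD=28217347138715/137438953472 → NEW=255, ERR=-6829585996645/137438953472
(4,0): OLD=416543054311/2147483648 → NEW=255, ERR=-131065275929/2147483648
(4,1): OLD=11773803250919/68719476736 → NEW=255, ERR=-5749663316761/68719476736
(4,2): OLD=77960424628585/1099511627776 → NEW=0, ERR=77960424628585/1099511627776
(4,3): OLD=2593040390212839/17592186044416 → NEW=255, ERR=-1892967051113241/17592186044416
(4,4): OLD=47706565800433105/281474976710656 → NEW=255, ERR=-24069553260784175/281474976710656
(5,0): OLD=23353217056533/1099511627776 → NEW=0, ERR=23353217056533/1099511627776
(5,1): OLD=946688350886399/8796093022208 → NEW=0, ERR=946688350886399/8796093022208
(5,2): OLD=50338777776204407/281474976710656 → NEW=255, ERR=-21437341285012873/281474976710656
(5,3): OLD=95084298774951673/1125899906842624 → NEW=0, ERR=95084298774951673/1125899906842624
(5,4): OLD=3665928836834127587/18014398509481984 → NEW=255, ERR=-927742783083778333/18014398509481984
Row 0: ..#..
Row 1: ##.##
Row 2: #.#.#
Row 3: ..#.#
Row 4: ##.##
Row 5: ..#.#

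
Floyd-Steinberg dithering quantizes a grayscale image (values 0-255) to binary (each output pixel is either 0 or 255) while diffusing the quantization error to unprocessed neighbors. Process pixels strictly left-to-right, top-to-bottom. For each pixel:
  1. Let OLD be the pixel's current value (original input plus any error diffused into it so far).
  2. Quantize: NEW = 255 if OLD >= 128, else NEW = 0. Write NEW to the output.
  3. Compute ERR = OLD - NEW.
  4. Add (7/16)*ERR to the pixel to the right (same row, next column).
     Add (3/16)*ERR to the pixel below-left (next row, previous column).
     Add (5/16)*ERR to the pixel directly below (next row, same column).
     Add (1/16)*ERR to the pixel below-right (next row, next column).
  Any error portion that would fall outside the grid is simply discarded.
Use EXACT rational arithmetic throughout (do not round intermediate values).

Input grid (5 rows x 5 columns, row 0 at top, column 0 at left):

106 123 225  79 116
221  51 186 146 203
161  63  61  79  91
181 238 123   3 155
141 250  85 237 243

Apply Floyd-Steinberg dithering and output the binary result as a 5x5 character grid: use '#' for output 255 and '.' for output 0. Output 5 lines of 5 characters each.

Answer: .##.#
#.#.#
#...#
###..
.#.##

Derivation:
(0,0): OLD=106 → NEW=0, ERR=106
(0,1): OLD=1355/8 → NEW=255, ERR=-685/8
(0,2): OLD=24005/128 → NEW=255, ERR=-8635/128
(0,3): OLD=101347/2048 → NEW=0, ERR=101347/2048
(0,4): OLD=4510517/32768 → NEW=255, ERR=-3845323/32768
(1,0): OLD=30473/128 → NEW=255, ERR=-2167/128
(1,1): OLD=11071/1024 → NEW=0, ERR=11071/1024
(1,2): OLD=5687723/32768 → NEW=255, ERR=-2668117/32768
(1,3): OLD=13057615/131072 → NEW=0, ERR=13057615/131072
(1,4): OLD=446704909/2097152 → NEW=255, ERR=-88068851/2097152
(2,0): OLD=2584357/16384 → NEW=255, ERR=-1593563/16384
(2,1): OLD=3932519/524288 → NEW=0, ERR=3932519/524288
(2,2): OLD=488143093/8388608 → NEW=0, ERR=488143093/8388608
(2,3): OLD=16458774799/134217728 → NEW=0, ERR=16458774799/134217728
(2,4): OLD=295821401001/2147483648 → NEW=255, ERR=-251786929239/2147483648
(3,0): OLD=1275165525/8388608 → NEW=255, ERR=-863929515/8388608
(3,1): OLD=13429719601/67108864 → NEW=255, ERR=-3683040719/67108864
(3,2): OLD=302012415339/2147483648 → NEW=255, ERR=-245595914901/2147483648
(3,3): OLD=-116223295149/4294967296 → NEW=0, ERR=-116223295149/4294967296
(3,4): OLD=7846767329215/68719476736 → NEW=0, ERR=7846767329215/68719476736
(4,0): OLD=105791294427/1073741824 → NEW=0, ERR=105791294427/1073741824
(4,1): OLD=8523772498395/34359738368 → NEW=255, ERR=-237960785445/34359738368
(4,2): OLD=20740769558581/549755813888 → NEW=0, ERR=20740769558581/549755813888
(4,3): OLD=2280926385964507/8796093022208 → NEW=255, ERR=37922665301467/8796093022208
(4,4): OLD=39248574109687421/140737488355328 → NEW=255, ERR=3360514579078781/140737488355328
Row 0: .##.#
Row 1: #.#.#
Row 2: #...#
Row 3: ###..
Row 4: .#.##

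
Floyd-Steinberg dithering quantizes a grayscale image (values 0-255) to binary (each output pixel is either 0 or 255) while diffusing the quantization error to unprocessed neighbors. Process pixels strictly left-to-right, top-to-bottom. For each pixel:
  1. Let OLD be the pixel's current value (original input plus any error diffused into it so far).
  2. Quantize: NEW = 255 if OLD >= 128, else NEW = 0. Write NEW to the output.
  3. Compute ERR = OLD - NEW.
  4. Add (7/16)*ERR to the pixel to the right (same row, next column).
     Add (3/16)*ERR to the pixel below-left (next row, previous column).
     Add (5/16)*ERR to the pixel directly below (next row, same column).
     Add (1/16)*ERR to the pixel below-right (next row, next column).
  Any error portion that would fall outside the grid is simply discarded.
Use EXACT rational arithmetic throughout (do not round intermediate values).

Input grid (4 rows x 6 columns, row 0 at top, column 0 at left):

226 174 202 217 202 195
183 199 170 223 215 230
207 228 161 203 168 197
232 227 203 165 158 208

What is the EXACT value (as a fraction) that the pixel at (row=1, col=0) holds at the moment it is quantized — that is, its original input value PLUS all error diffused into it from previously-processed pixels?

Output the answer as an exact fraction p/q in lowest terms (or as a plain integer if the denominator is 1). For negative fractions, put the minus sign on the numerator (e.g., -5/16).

Answer: 40031/256

Derivation:
(0,0): OLD=226 → NEW=255, ERR=-29
(0,1): OLD=2581/16 → NEW=255, ERR=-1499/16
(0,2): OLD=41219/256 → NEW=255, ERR=-24061/256
(0,3): OLD=720405/4096 → NEW=255, ERR=-324075/4096
(0,4): OLD=10969747/65536 → NEW=255, ERR=-5741933/65536
(0,5): OLD=164278789/1048576 → NEW=255, ERR=-103108091/1048576
(1,0): OLD=40031/256 → NEW=255, ERR=-25249/256
Target (1,0): original=183, with diffused error = 40031/256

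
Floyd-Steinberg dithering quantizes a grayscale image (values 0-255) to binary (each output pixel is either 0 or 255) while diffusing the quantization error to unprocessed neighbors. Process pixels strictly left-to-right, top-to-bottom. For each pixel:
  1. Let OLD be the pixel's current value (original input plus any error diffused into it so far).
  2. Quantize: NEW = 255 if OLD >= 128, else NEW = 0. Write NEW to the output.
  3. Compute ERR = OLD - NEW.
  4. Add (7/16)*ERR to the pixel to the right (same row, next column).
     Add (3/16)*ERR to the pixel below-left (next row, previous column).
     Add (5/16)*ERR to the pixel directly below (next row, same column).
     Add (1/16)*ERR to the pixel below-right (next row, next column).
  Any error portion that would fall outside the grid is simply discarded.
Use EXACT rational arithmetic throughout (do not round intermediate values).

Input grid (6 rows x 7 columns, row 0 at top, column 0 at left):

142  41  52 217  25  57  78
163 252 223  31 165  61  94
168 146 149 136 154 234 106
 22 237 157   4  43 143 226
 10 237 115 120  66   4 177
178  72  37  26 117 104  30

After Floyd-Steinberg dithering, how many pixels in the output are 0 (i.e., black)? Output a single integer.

Answer: 23

Derivation:
(0,0): OLD=142 → NEW=255, ERR=-113
(0,1): OLD=-135/16 → NEW=0, ERR=-135/16
(0,2): OLD=12367/256 → NEW=0, ERR=12367/256
(0,3): OLD=975401/4096 → NEW=255, ERR=-69079/4096
(0,4): OLD=1154847/65536 → NEW=0, ERR=1154847/65536
(0,5): OLD=67852761/1048576 → NEW=0, ERR=67852761/1048576
(0,6): OLD=1783592175/16777216 → NEW=0, ERR=1783592175/16777216
(1,0): OLD=32283/256 → NEW=0, ERR=32283/256
(1,1): OLD=627773/2048 → NEW=255, ERR=105533/2048
(1,2): OLD=16839553/65536 → NEW=255, ERR=127873/65536
(1,3): OLD=8626285/262144 → NEW=0, ERR=8626285/262144
(1,4): OLD=3288038439/16777216 → NEW=255, ERR=-990151641/16777216
(1,5): OLD=10259069783/134217728 → NEW=0, ERR=10259069783/134217728
(1,6): OLD=353705791801/2147483648 → NEW=255, ERR=-193902538439/2147483648
(2,0): OLD=7112943/32768 → NEW=255, ERR=-1242897/32768
(2,1): OLD=161224885/1048576 → NEW=255, ERR=-106161995/1048576
(2,2): OLD=1924449375/16777216 → NEW=0, ERR=1924449375/16777216
(2,3): OLD=24900529703/134217728 → NEW=255, ERR=-9324990937/134217728
(2,4): OLD=130512673431/1073741824 → NEW=0, ERR=130512673431/1073741824
(2,5): OLD=9979634763421/34359738368 → NEW=255, ERR=1217901479581/34359738368
(2,6): OLD=53913545418523/549755813888 → NEW=0, ERR=53913545418523/549755813888
(3,0): OLD=-148250753/16777216 → NEW=0, ERR=-148250753/16777216
(3,1): OLD=29612736531/134217728 → NEW=255, ERR=-4612784109/134217728
(3,2): OLD=170139855401/1073741824 → NEW=255, ERR=-103664309719/1073741824
(3,3): OLD=-128806887121/4294967296 → NEW=0, ERR=-128806887121/4294967296
(3,4): OLD=38574848826239/549755813888 → NEW=0, ERR=38574848826239/549755813888
(3,5): OLD=926930243689069/4398046511104 → NEW=255, ERR=-194571616642451/4398046511104
(3,6): OLD=16853768073782195/70368744177664 → NEW=255, ERR=-1090261691522125/70368744177664
(4,0): OLD=1706454033/2147483648 → NEW=0, ERR=1706454033/2147483648
(4,1): OLD=7145218488029/34359738368 → NEW=255, ERR=-1616514795811/34359738368
(4,2): OLD=31047787448595/549755813888 → NEW=0, ERR=31047787448595/549755813888
(4,3): OLD=626538843475137/4398046511104 → NEW=255, ERR=-494963016856383/4398046511104
(4,4): OLD=1003488424220723/35184372088832 → NEW=0, ERR=1003488424220723/35184372088832
(4,5): OLD=4653503810256755/1125899906842624 → NEW=0, ERR=4653503810256755/1125899906842624
(4,6): OLD=3084091793667870997/18014398509481984 → NEW=255, ERR=-1509579826250034923/18014398509481984
(5,0): OLD=93143506807271/549755813888 → NEW=255, ERR=-47044225734169/549755813888
(5,1): OLD=134134074186573/4398046511104 → NEW=0, ERR=134134074186573/4398046511104
(5,2): OLD=1546345303695211/35184372088832 → NEW=0, ERR=1546345303695211/35184372088832
(5,3): OLD=5330059454968759/281474976710656 → NEW=0, ERR=5330059454968759/281474976710656
(5,4): OLD=2304734417339369277/18014398509481984 → NEW=0, ERR=2304734417339369277/18014398509481984
(5,5): OLD=21233213470212526061/144115188075855872 → NEW=255, ERR=-15516159489130721299/144115188075855872
(5,6): OLD=-99225370709792762813/2305843009213693952 → NEW=0, ERR=-99225370709792762813/2305843009213693952
Output grid:
  Row 0: #..#...  (5 black, running=5)
  Row 1: .##.#.#  (3 black, running=8)
  Row 2: ##.#.#.  (3 black, running=11)
  Row 3: .##..##  (3 black, running=14)
  Row 4: .#.#..#  (4 black, running=18)
  Row 5: #....#.  (5 black, running=23)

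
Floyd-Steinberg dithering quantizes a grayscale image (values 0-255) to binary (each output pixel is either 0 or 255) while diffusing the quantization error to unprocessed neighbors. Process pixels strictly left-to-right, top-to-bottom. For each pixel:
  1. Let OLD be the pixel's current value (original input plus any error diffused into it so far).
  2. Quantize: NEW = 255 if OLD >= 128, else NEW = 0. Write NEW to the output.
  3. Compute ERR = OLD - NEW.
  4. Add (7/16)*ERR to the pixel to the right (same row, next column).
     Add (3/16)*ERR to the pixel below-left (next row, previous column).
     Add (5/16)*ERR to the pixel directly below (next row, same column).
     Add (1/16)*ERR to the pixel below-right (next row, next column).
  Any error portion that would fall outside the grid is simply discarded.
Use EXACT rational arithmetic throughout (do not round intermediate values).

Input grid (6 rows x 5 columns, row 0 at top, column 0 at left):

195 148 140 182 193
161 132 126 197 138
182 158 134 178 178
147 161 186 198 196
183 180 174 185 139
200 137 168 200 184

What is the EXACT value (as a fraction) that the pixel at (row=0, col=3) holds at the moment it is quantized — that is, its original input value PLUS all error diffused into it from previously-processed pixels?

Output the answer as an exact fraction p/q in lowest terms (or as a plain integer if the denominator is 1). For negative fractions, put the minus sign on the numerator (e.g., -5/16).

(0,0): OLD=195 → NEW=255, ERR=-60
(0,1): OLD=487/4 → NEW=0, ERR=487/4
(0,2): OLD=12369/64 → NEW=255, ERR=-3951/64
(0,3): OLD=158711/1024 → NEW=255, ERR=-102409/1024
Target (0,3): original=182, with diffused error = 158711/1024

Answer: 158711/1024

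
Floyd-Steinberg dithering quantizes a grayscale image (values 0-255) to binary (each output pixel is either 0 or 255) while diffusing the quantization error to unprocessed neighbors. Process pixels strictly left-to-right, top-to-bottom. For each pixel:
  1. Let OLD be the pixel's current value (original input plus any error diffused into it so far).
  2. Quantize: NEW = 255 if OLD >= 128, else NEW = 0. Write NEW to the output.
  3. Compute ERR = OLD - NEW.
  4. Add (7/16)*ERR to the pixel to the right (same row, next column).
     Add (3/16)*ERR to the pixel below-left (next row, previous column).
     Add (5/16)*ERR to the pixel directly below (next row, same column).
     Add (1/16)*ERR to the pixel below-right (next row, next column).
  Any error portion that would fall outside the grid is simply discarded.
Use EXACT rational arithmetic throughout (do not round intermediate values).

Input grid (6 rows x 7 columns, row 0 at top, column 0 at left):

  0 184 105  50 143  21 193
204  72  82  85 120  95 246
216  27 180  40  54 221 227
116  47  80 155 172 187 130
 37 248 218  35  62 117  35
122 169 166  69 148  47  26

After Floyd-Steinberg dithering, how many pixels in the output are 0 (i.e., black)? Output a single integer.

Answer: 22

Derivation:
(0,0): OLD=0 → NEW=0, ERR=0
(0,1): OLD=184 → NEW=255, ERR=-71
(0,2): OLD=1183/16 → NEW=0, ERR=1183/16
(0,3): OLD=21081/256 → NEW=0, ERR=21081/256
(0,4): OLD=733295/4096 → NEW=255, ERR=-311185/4096
(0,5): OLD=-802039/65536 → NEW=0, ERR=-802039/65536
(0,6): OLD=196760895/1048576 → NEW=255, ERR=-70625985/1048576
(1,0): OLD=3051/16 → NEW=255, ERR=-1029/16
(1,1): OLD=4549/128 → NEW=0, ERR=4549/128
(1,2): OLD=539265/4096 → NEW=255, ERR=-505215/4096
(1,3): OLD=772457/16384 → NEW=0, ERR=772457/16384
(1,4): OLD=125553735/1048576 → NEW=0, ERR=125553735/1048576
(1,5): OLD=1058503615/8388608 → NEW=0, ERR=1058503615/8388608
(1,6): OLD=37499386001/134217728 → NEW=255, ERR=3273865361/134217728
(2,0): OLD=414855/2048 → NEW=255, ERR=-107385/2048
(2,1): OLD=-785147/65536 → NEW=0, ERR=-785147/65536
(2,2): OLD=154429023/1048576 → NEW=255, ERR=-112957857/1048576
(2,3): OLD=187448023/8388608 → NEW=0, ERR=187448023/8388608
(2,4): OLD=8576525851/67108864 → NEW=0, ERR=8576525851/67108864
(2,5): OLD=705238011485/2147483648 → NEW=255, ERR=157629681245/2147483648
(2,6): OLD=9435954532571/34359738368 → NEW=255, ERR=674221248731/34359738368
(3,0): OLD=102097775/1048576 → NEW=0, ERR=102097775/1048576
(3,1): OLD=523273563/8388608 → NEW=0, ERR=523273563/8388608
(3,2): OLD=5171932077/67108864 → NEW=0, ERR=5171932077/67108864
(3,3): OLD=57157925721/268435456 → NEW=255, ERR=-11293115559/268435456
(3,4): OLD=7170580401775/34359738368 → NEW=255, ERR=-1591152882065/34359738368
(3,5): OLD=55345243252053/274877906944 → NEW=255, ERR=-14748623018667/274877906944
(3,6): OLD=515651134461451/4398046511104 → NEW=0, ERR=515651134461451/4398046511104
(4,0): OLD=10619787625/134217728 → NEW=0, ERR=10619787625/134217728
(4,1): OLD=692876450781/2147483648 → NEW=255, ERR=145268120541/2147483648
(4,2): OLD=9197732199043/34359738368 → NEW=255, ERR=435998915203/34359738368
(4,3): OLD=6470211255985/274877906944 → NEW=0, ERR=6470211255985/274877906944
(4,4): OLD=99257113904663/2199023255552 → NEW=0, ERR=99257113904663/2199023255552
(4,5): OLD=9786138656438643/70368744177664 → NEW=255, ERR=-8157891108865677/70368744177664
(4,6): OLD=19777702241569429/1125899906842624 → NEW=0, ERR=19777702241569429/1125899906842624
(5,0): OLD=5477275452519/34359738368 → NEW=255, ERR=-3284457831321/34359738368
(5,1): OLD=42782819874357/274877906944 → NEW=255, ERR=-27311046396363/274877906944
(5,2): OLD=297171652937023/2199023255552 → NEW=255, ERR=-263579277228737/2199023255552
(5,3): OLD=583575228027315/17592186044416 → NEW=0, ERR=583575228027315/17592186044416
(5,4): OLD=176037131577154381/1125899906842624 → NEW=255, ERR=-111067344667714739/1125899906842624
(5,5): OLD=-236636611196854171/9007199254740992 → NEW=0, ERR=-236636611196854171/9007199254740992
(5,6): OLD=1837436639322243979/144115188075855872 → NEW=0, ERR=1837436639322243979/144115188075855872
Output grid:
  Row 0: .#..#.#  (4 black, running=4)
  Row 1: #.#...#  (4 black, running=8)
  Row 2: #.#..##  (3 black, running=11)
  Row 3: ...###.  (4 black, running=15)
  Row 4: .##..#.  (4 black, running=19)
  Row 5: ###.#..  (3 black, running=22)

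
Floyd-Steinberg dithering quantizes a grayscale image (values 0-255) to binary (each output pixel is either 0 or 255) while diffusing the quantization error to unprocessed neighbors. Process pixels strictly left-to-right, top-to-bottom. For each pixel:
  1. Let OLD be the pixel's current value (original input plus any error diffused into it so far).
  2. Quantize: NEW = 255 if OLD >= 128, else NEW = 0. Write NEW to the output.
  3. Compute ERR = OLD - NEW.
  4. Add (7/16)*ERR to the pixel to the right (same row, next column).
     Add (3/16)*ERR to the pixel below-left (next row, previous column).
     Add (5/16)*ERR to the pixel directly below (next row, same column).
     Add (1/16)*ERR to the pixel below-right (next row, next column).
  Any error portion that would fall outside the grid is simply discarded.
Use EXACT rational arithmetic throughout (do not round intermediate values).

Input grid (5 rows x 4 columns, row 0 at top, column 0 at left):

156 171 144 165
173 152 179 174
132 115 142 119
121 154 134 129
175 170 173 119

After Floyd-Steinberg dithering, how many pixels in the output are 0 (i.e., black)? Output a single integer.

Answer: 8

Derivation:
(0,0): OLD=156 → NEW=255, ERR=-99
(0,1): OLD=2043/16 → NEW=0, ERR=2043/16
(0,2): OLD=51165/256 → NEW=255, ERR=-14115/256
(0,3): OLD=577035/4096 → NEW=255, ERR=-467445/4096
(1,0): OLD=42497/256 → NEW=255, ERR=-22783/256
(1,1): OLD=279431/2048 → NEW=255, ERR=-242809/2048
(1,2): OLD=6323091/65536 → NEW=0, ERR=6323091/65536
(1,3): OLD=185704821/1048576 → NEW=255, ERR=-81682059/1048576
(2,0): OLD=2685629/32768 → NEW=0, ERR=2685629/32768
(2,1): OLD=132472431/1048576 → NEW=0, ERR=132472431/1048576
(2,2): OLD=430769323/2097152 → NEW=255, ERR=-104004437/2097152
(2,3): OLD=2650464671/33554432 → NEW=0, ERR=2650464671/33554432
(3,0): OLD=2857161069/16777216 → NEW=255, ERR=-1421029011/16777216
(3,1): OLD=40868587187/268435456 → NEW=255, ERR=-27582454093/268435456
(3,2): OLD=413409693773/4294967296 → NEW=0, ERR=413409693773/4294967296
(3,3): OLD=13241976657819/68719476736 → NEW=255, ERR=-4281489909861/68719476736
(4,0): OLD=555189593641/4294967296 → NEW=255, ERR=-540027066839/4294967296
(4,1): OLD=3285985452155/34359738368 → NEW=0, ERR=3285985452155/34359738368
(4,2): OLD=249386505459867/1099511627776 → NEW=255, ERR=-30988959623013/1099511627776
(4,3): OLD=1639861110741421/17592186044416 → NEW=0, ERR=1639861110741421/17592186044416
Output grid:
  Row 0: #.##  (1 black, running=1)
  Row 1: ##.#  (1 black, running=2)
  Row 2: ..#.  (3 black, running=5)
  Row 3: ##.#  (1 black, running=6)
  Row 4: #.#.  (2 black, running=8)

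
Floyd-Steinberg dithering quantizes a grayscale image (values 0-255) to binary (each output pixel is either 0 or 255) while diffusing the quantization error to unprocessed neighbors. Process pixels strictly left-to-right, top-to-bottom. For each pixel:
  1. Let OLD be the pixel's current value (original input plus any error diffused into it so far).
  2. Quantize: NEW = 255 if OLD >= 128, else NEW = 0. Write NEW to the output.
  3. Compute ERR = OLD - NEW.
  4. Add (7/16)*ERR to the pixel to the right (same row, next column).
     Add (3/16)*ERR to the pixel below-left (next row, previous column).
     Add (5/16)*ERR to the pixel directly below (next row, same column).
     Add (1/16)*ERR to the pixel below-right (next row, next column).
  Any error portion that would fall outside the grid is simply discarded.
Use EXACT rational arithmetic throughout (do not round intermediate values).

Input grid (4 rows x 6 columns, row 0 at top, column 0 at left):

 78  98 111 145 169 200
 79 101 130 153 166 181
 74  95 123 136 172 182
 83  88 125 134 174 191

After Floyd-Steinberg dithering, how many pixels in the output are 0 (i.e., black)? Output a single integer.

(0,0): OLD=78 → NEW=0, ERR=78
(0,1): OLD=1057/8 → NEW=255, ERR=-983/8
(0,2): OLD=7327/128 → NEW=0, ERR=7327/128
(0,3): OLD=348249/2048 → NEW=255, ERR=-173991/2048
(0,4): OLD=4319855/32768 → NEW=255, ERR=-4035985/32768
(0,5): OLD=76605705/524288 → NEW=255, ERR=-57087735/524288
(1,0): OLD=10283/128 → NEW=0, ERR=10283/128
(1,1): OLD=116077/1024 → NEW=0, ERR=116077/1024
(1,2): OLD=5697457/32768 → NEW=255, ERR=-2658383/32768
(1,3): OLD=9363965/131072 → NEW=0, ERR=9363965/131072
(1,4): OLD=1116016247/8388608 → NEW=255, ERR=-1023078793/8388608
(1,5): OLD=11531626257/134217728 → NEW=0, ERR=11531626257/134217728
(2,0): OLD=1971967/16384 → NEW=0, ERR=1971967/16384
(2,1): OLD=90644517/524288 → NEW=255, ERR=-43048923/524288
(2,2): OLD=689584687/8388608 → NEW=0, ERR=689584687/8388608
(2,3): OLD=11163695095/67108864 → NEW=255, ERR=-5949065225/67108864
(2,4): OLD=248417549797/2147483648 → NEW=0, ERR=248417549797/2147483648
(2,5): OLD=8653017161107/34359738368 → NEW=255, ERR=-108716122733/34359738368
(3,0): OLD=882622415/8388608 → NEW=0, ERR=882622415/8388608
(3,1): OLD=8812002147/67108864 → NEW=255, ERR=-8300758173/67108864
(3,2): OLD=40169175225/536870912 → NEW=0, ERR=40169175225/536870912
(3,3): OLD=5698877740875/34359738368 → NEW=255, ERR=-3062855542965/34359738368
(3,4): OLD=45359428518059/274877906944 → NEW=255, ERR=-24734437752661/274877906944
(3,5): OLD=694334620816933/4398046511104 → NEW=255, ERR=-427167239514587/4398046511104
Output grid:
  Row 0: .#.###  (2 black, running=2)
  Row 1: ..#.#.  (4 black, running=6)
  Row 2: .#.#.#  (3 black, running=9)
  Row 3: .#.###  (2 black, running=11)

Answer: 11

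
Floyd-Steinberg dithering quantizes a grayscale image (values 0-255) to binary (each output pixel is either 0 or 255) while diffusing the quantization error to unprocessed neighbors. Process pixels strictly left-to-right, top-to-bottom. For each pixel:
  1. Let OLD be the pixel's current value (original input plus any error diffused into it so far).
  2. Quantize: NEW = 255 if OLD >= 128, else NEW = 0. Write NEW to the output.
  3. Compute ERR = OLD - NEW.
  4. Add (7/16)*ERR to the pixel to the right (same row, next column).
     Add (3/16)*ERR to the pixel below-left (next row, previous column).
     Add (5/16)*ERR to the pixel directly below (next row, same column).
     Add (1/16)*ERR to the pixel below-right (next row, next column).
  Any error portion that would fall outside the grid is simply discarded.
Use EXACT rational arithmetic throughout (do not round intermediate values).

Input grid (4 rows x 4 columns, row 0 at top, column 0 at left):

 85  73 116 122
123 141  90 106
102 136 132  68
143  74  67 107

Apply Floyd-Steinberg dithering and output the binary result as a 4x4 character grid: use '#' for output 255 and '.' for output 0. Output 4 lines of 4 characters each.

Answer: ..#.
#.#.
.#..
#.#.

Derivation:
(0,0): OLD=85 → NEW=0, ERR=85
(0,1): OLD=1763/16 → NEW=0, ERR=1763/16
(0,2): OLD=42037/256 → NEW=255, ERR=-23243/256
(0,3): OLD=337011/4096 → NEW=0, ERR=337011/4096
(1,0): OLD=43577/256 → NEW=255, ERR=-21703/256
(1,1): OLD=259343/2048 → NEW=0, ERR=259343/2048
(1,2): OLD=9131963/65536 → NEW=255, ERR=-7579717/65536
(1,3): OLD=79101709/1048576 → NEW=0, ERR=79101709/1048576
(2,0): OLD=3252245/32768 → NEW=0, ERR=3252245/32768
(2,1): OLD=201337527/1048576 → NEW=255, ERR=-66049353/1048576
(2,2): OLD=189494803/2097152 → NEW=0, ERR=189494803/2097152
(2,3): OLD=4156631143/33554432 → NEW=0, ERR=4156631143/33554432
(3,0): OLD=2721353029/16777216 → NEW=255, ERR=-1556837051/16777216
(3,1): OLD=9895440859/268435456 → NEW=0, ERR=9895440859/268435456
(3,2): OLD=561158081829/4294967296 → NEW=255, ERR=-534058578651/4294967296
(3,3): OLD=6662903248259/68719476736 → NEW=0, ERR=6662903248259/68719476736
Row 0: ..#.
Row 1: #.#.
Row 2: .#..
Row 3: #.#.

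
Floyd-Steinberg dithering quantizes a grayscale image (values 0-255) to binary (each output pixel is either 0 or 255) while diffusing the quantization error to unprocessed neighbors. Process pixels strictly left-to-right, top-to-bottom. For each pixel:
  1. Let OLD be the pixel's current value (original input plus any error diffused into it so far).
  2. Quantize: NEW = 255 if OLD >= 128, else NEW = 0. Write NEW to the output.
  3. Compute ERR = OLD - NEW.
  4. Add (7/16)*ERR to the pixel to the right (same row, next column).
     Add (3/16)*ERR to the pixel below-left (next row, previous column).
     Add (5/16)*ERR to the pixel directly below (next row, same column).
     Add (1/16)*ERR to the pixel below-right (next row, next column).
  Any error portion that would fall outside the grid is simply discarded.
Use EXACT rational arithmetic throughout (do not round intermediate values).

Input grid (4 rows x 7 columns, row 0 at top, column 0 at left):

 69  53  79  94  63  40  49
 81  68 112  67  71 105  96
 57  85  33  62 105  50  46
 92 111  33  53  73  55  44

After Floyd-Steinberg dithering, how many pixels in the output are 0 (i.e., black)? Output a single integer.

Answer: 22

Derivation:
(0,0): OLD=69 → NEW=0, ERR=69
(0,1): OLD=1331/16 → NEW=0, ERR=1331/16
(0,2): OLD=29541/256 → NEW=0, ERR=29541/256
(0,3): OLD=591811/4096 → NEW=255, ERR=-452669/4096
(0,4): OLD=960085/65536 → NEW=0, ERR=960085/65536
(0,5): OLD=48663635/1048576 → NEW=0, ERR=48663635/1048576
(0,6): OLD=1162729029/16777216 → NEW=0, ERR=1162729029/16777216
(1,0): OLD=30249/256 → NEW=0, ERR=30249/256
(1,1): OLD=351519/2048 → NEW=255, ERR=-170721/2048
(1,2): OLD=6295947/65536 → NEW=0, ERR=6295947/65536
(1,3): OLD=22138863/262144 → NEW=0, ERR=22138863/262144
(1,4): OLD=1917984941/16777216 → NEW=0, ERR=1917984941/16777216
(1,5): OLD=24619338557/134217728 → NEW=255, ERR=-9606182083/134217728
(1,6): OLD=191653262067/2147483648 → NEW=0, ERR=191653262067/2147483648
(2,0): OLD=2565573/32768 → NEW=0, ERR=2565573/32768
(2,1): OLD=124363207/1048576 → NEW=0, ERR=124363207/1048576
(2,2): OLD=2106123541/16777216 → NEW=0, ERR=2106123541/16777216
(2,3): OLD=22918008237/134217728 → NEW=255, ERR=-11307512403/134217728
(2,4): OLD=102784572733/1073741824 → NEW=0, ERR=102784572733/1073741824
(2,5): OLD=3208938228671/34359738368 → NEW=0, ERR=3208938228671/34359738368
(2,6): OLD=60624413391657/549755813888 → NEW=0, ERR=60624413391657/549755813888
(3,0): OLD=2327085173/16777216 → NEW=255, ERR=-1951104907/16777216
(3,1): OLD=16859800913/134217728 → NEW=0, ERR=16859800913/134217728
(3,2): OLD=127563230851/1073741824 → NEW=0, ERR=127563230851/1073741824
(3,3): OLD=448580202853/4294967296 → NEW=0, ERR=448580202853/4294967296
(3,4): OLD=88430288921717/549755813888 → NEW=255, ERR=-51757443619723/549755813888
(3,5): OLD=306348505295663/4398046511104 → NEW=0, ERR=306348505295663/4398046511104
(3,6): OLD=8076384909823025/70368744177664 → NEW=0, ERR=8076384909823025/70368744177664
Output grid:
  Row 0: ...#...  (6 black, running=6)
  Row 1: .#...#.  (5 black, running=11)
  Row 2: ...#...  (6 black, running=17)
  Row 3: #...#..  (5 black, running=22)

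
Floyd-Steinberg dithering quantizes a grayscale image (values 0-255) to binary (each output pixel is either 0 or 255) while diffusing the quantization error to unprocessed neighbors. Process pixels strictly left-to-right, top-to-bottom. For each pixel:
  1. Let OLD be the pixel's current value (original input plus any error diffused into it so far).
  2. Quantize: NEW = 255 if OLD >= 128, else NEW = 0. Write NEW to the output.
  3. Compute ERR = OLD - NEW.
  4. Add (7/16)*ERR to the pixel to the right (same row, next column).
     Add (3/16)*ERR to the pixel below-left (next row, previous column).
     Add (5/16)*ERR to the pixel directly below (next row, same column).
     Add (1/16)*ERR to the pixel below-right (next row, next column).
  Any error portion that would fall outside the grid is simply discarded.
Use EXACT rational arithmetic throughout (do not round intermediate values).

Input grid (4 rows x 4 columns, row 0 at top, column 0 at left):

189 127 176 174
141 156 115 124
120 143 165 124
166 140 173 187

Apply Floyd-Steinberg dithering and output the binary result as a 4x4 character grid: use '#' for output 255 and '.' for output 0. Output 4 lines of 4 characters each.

Answer: #.##
#.#.
.#.#
#.##

Derivation:
(0,0): OLD=189 → NEW=255, ERR=-66
(0,1): OLD=785/8 → NEW=0, ERR=785/8
(0,2): OLD=28023/128 → NEW=255, ERR=-4617/128
(0,3): OLD=324033/2048 → NEW=255, ERR=-198207/2048
(1,0): OLD=17763/128 → NEW=255, ERR=-14877/128
(1,1): OLD=127925/1024 → NEW=0, ERR=127925/1024
(1,2): OLD=4796249/32768 → NEW=255, ERR=-3559591/32768
(1,3): OLD=23056063/524288 → NEW=0, ERR=23056063/524288
(2,0): OLD=1754775/16384 → NEW=0, ERR=1754775/16384
(2,1): OLD=105520749/524288 → NEW=255, ERR=-28172691/524288
(2,2): OLD=129601249/1048576 → NEW=0, ERR=129601249/1048576
(2,3): OLD=3104237245/16777216 → NEW=255, ERR=-1173952835/16777216
(3,0): OLD=1588754855/8388608 → NEW=255, ERR=-550340185/8388608
(3,1): OLD=16693160121/134217728 → NEW=0, ERR=16693160121/134217728
(3,2): OLD=535924514375/2147483648 → NEW=255, ERR=-11683815865/2147483648
(3,3): OLD=5857577907313/34359738368 → NEW=255, ERR=-2904155376527/34359738368
Row 0: #.##
Row 1: #.#.
Row 2: .#.#
Row 3: #.##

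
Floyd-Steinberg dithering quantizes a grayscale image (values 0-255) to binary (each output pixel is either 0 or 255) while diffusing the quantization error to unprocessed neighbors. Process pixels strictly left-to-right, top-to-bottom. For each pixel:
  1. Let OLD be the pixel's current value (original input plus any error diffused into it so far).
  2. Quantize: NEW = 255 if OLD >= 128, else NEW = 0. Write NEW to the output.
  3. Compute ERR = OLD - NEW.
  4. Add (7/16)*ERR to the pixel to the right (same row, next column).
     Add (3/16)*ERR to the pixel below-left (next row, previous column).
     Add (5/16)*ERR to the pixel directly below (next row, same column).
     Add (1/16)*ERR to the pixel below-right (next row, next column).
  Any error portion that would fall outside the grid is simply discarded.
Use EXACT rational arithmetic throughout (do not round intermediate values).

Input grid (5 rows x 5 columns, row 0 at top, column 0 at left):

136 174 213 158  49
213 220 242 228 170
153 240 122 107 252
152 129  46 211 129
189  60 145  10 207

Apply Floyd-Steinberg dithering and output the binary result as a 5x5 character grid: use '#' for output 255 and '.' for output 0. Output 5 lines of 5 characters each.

(0,0): OLD=136 → NEW=255, ERR=-119
(0,1): OLD=1951/16 → NEW=0, ERR=1951/16
(0,2): OLD=68185/256 → NEW=255, ERR=2905/256
(0,3): OLD=667503/4096 → NEW=255, ERR=-376977/4096
(0,4): OLD=572425/65536 → NEW=0, ERR=572425/65536
(1,0): OLD=50861/256 → NEW=255, ERR=-14419/256
(1,1): OLD=467259/2048 → NEW=255, ERR=-54981/2048
(1,2): OLD=14690903/65536 → NEW=255, ERR=-2020777/65536
(1,3): OLD=49308171/262144 → NEW=255, ERR=-17538549/262144
(1,4): OLD=577583809/4194304 → NEW=255, ERR=-491963711/4194304
(2,0): OLD=4271801/32768 → NEW=255, ERR=-4084039/32768
(2,1): OLD=175931139/1048576 → NEW=255, ERR=-91455741/1048576
(2,2): OLD=1006355145/16777216 → NEW=0, ERR=1006355145/16777216
(2,3): OLD=23733860683/268435456 → NEW=0, ERR=23733860683/268435456
(2,4): OLD=1073080921677/4294967296 → NEW=255, ERR=-22135738803/4294967296
(3,0): OLD=1622323369/16777216 → NEW=0, ERR=1622323369/16777216
(3,1): OLD=19798007797/134217728 → NEW=255, ERR=-14427512843/134217728
(3,2): OLD=123880639767/4294967296 → NEW=0, ERR=123880639767/4294967296
(3,3): OLD=2182112828127/8589934592 → NEW=255, ERR=-8320492833/8589934592
(3,4): OLD=18209507701883/137438953472 → NEW=255, ERR=-16837425433477/137438953472
(4,0): OLD=427484805703/2147483648 → NEW=255, ERR=-120123524537/2147483648
(4,1): OLD=919993907527/68719476736 → NEW=0, ERR=919993907527/68719476736
(4,2): OLD=168193016157961/1099511627776 → NEW=255, ERR=-112182448924919/1099511627776
(4,3): OLD=-987065164066489/17592186044416 → NEW=0, ERR=-987065164066489/17592186044416
(4,4): OLD=40562871383893105/281474976710656 → NEW=255, ERR=-31213247677324175/281474976710656
Row 0: #.##.
Row 1: #####
Row 2: ##..#
Row 3: .#.##
Row 4: #.#.#

Answer: #.##.
#####
##..#
.#.##
#.#.#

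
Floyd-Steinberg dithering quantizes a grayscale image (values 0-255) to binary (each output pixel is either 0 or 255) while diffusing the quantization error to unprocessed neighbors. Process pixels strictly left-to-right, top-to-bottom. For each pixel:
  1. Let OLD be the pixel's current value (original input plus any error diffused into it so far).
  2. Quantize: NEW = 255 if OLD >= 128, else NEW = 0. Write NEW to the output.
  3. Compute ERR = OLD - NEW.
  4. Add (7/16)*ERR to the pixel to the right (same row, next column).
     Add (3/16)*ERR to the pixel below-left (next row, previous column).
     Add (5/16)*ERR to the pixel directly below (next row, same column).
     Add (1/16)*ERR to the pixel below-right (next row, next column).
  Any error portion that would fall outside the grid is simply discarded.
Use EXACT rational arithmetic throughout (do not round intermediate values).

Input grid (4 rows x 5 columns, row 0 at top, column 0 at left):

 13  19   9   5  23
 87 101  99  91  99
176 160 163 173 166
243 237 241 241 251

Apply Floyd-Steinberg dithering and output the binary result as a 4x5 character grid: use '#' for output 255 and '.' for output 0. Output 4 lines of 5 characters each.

Answer: .....
.#.#.
#.#.#
#####

Derivation:
(0,0): OLD=13 → NEW=0, ERR=13
(0,1): OLD=395/16 → NEW=0, ERR=395/16
(0,2): OLD=5069/256 → NEW=0, ERR=5069/256
(0,3): OLD=55963/4096 → NEW=0, ERR=55963/4096
(0,4): OLD=1899069/65536 → NEW=0, ERR=1899069/65536
(1,0): OLD=24497/256 → NEW=0, ERR=24497/256
(1,1): OLD=317655/2048 → NEW=255, ERR=-204585/2048
(1,2): OLD=4298403/65536 → NEW=0, ERR=4298403/65536
(1,3): OLD=34245287/262144 → NEW=255, ERR=-32601433/262144
(1,4): OLD=228589077/4194304 → NEW=0, ERR=228589077/4194304
(2,0): OLD=6133293/32768 → NEW=255, ERR=-2222547/32768
(2,1): OLD=123089343/1048576 → NEW=0, ERR=123089343/1048576
(2,2): OLD=3444219133/16777216 → NEW=255, ERR=-833970947/16777216
(2,3): OLD=34012538791/268435456 → NEW=0, ERR=34012538791/268435456
(2,4): OLD=990816979921/4294967296 → NEW=255, ERR=-104399680559/4294967296
(3,0): OLD=4090523997/16777216 → NEW=255, ERR=-187666083/16777216
(3,1): OLD=34256415513/134217728 → NEW=255, ERR=30894873/134217728
(3,2): OLD=1102350458979/4294967296 → NEW=255, ERR=7133798499/4294967296
(3,3): OLD=2350704747755/8589934592 → NEW=255, ERR=160271426795/8589934592
(3,4): OLD=35663481744759/137438953472 → NEW=255, ERR=616548609399/137438953472
Row 0: .....
Row 1: .#.#.
Row 2: #.#.#
Row 3: #####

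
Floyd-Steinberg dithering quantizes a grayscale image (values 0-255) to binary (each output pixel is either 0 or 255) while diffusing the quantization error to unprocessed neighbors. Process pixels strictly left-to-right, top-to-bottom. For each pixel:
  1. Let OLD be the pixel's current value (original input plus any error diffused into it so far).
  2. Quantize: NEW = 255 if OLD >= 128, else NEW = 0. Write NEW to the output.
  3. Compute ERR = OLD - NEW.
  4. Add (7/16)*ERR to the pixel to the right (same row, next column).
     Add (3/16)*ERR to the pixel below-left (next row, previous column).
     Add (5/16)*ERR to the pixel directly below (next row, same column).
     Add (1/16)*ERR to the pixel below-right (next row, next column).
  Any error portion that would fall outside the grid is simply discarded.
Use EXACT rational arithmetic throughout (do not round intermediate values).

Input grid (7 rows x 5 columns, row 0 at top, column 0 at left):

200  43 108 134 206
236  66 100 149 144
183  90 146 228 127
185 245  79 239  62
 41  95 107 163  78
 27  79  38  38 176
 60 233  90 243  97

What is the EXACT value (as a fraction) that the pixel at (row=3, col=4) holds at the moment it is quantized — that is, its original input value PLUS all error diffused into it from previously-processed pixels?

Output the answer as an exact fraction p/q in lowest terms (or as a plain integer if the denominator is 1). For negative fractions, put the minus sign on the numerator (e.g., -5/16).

(0,0): OLD=200 → NEW=255, ERR=-55
(0,1): OLD=303/16 → NEW=0, ERR=303/16
(0,2): OLD=29769/256 → NEW=0, ERR=29769/256
(0,3): OLD=757247/4096 → NEW=255, ERR=-287233/4096
(0,4): OLD=11489785/65536 → NEW=255, ERR=-5221895/65536
(1,0): OLD=56925/256 → NEW=255, ERR=-8355/256
(1,1): OLD=155659/2048 → NEW=0, ERR=155659/2048
(1,2): OLD=10330215/65536 → NEW=255, ERR=-6381465/65536
(1,3): OLD=20136027/262144 → NEW=0, ERR=20136027/262144
(1,4): OLD=622111153/4194304 → NEW=255, ERR=-447436367/4194304
(2,0): OLD=6129321/32768 → NEW=255, ERR=-2226519/32768
(2,1): OLD=66822739/1048576 → NEW=0, ERR=66822739/1048576
(2,2): OLD=2728045241/16777216 → NEW=255, ERR=-1550144839/16777216
(2,3): OLD=49792907291/268435456 → NEW=255, ERR=-18658133989/268435456
(2,4): OLD=292293562877/4294967296 → NEW=0, ERR=292293562877/4294967296
(3,0): OLD=2948010137/16777216 → NEW=255, ERR=-1330179943/16777216
(3,1): OLD=28005416997/134217728 → NEW=255, ERR=-6220103643/134217728
(3,2): OLD=89341597479/4294967296 → NEW=0, ERR=89341597479/4294967296
(3,3): OLD=2004592376623/8589934592 → NEW=255, ERR=-185840944337/8589934592
(3,4): OLD=9546203846027/137438953472 → NEW=0, ERR=9546203846027/137438953472
Target (3,4): original=62, with diffused error = 9546203846027/137438953472

Answer: 9546203846027/137438953472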